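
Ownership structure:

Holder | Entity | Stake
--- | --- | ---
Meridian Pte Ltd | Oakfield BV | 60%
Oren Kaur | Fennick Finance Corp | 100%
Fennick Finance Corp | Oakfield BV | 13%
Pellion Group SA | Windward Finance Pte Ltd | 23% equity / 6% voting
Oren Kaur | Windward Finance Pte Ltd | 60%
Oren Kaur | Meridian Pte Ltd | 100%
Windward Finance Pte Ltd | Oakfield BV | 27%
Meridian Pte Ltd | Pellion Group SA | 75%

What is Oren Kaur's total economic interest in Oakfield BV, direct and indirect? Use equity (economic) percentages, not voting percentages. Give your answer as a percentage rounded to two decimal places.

Oren reaches Oakfield along 4 paths.
Via Meridian → Pellion → Windward: 100% × 75% × 23% × 27% = 4.6575%.
Via Windward: 60% × 27% = 16.2%.
Via Fennick: 100% × 13% = 13%.
Via Meridian: 100% × 60% = 60%.
Total: 4.6575% + 16.2% + 13% + 60% = 93.8575%.
Rounded: 93.86%.

93.86%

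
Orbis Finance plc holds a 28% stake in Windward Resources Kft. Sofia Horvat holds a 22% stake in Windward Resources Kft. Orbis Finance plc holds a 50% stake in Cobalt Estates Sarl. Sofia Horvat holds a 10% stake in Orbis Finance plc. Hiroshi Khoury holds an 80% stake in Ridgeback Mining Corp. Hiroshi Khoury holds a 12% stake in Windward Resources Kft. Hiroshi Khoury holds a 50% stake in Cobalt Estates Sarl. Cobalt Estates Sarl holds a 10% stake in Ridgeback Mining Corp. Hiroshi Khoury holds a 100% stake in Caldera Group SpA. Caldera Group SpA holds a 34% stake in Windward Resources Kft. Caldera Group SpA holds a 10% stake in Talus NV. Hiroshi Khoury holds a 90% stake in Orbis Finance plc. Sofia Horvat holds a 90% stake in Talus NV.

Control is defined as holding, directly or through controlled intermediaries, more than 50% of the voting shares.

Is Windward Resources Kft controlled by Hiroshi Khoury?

Hiroshi holds 90% of Orbis, so Hiroshi controls Orbis.
Hiroshi holds 100% of Caldera, so Hiroshi controls Caldera.
Orbis and Hiroshi and Caldera together hold 28% + 12% + 34% = 74% of Windward, so Hiroshi controls Windward.

Yes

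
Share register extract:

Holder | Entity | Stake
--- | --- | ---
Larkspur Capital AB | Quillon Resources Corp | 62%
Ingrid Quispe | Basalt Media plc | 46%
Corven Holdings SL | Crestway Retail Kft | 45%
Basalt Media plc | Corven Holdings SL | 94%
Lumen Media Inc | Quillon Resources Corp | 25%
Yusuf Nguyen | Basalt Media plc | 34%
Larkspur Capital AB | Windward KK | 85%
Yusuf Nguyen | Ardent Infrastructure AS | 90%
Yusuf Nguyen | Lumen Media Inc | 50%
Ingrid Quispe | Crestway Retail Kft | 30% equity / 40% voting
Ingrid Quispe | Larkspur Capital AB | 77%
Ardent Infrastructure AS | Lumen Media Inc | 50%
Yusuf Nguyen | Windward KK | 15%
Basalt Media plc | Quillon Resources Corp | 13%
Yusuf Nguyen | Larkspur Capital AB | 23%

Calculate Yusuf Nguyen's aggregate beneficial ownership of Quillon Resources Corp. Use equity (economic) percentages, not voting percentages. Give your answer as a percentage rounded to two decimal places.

42.43%

Yusuf reaches Quillon along 4 paths.
Via Larkspur: 23% × 62% = 14.26%.
Via Basalt: 34% × 13% = 4.42%.
Via Ardent → Lumen: 90% × 50% × 25% = 11.25%.
Via Lumen: 50% × 25% = 12.5%.
Total: 14.26% + 4.42% + 11.25% + 12.5% = 42.43%.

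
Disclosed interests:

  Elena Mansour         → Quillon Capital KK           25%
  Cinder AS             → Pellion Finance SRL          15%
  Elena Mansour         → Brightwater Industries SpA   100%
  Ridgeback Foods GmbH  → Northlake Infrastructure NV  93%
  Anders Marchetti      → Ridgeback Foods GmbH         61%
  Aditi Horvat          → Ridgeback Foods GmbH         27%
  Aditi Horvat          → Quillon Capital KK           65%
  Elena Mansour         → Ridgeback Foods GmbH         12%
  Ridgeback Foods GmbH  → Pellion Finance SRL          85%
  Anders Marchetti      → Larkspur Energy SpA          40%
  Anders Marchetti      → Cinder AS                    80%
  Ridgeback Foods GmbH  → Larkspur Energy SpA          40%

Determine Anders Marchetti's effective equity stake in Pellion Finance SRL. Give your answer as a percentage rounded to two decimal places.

Anders reaches Pellion along 2 paths.
Via Ridgeback: 61% × 85% = 51.85%.
Via Cinder: 80% × 15% = 12%.
Total: 51.85% + 12% = 63.85%.

63.85%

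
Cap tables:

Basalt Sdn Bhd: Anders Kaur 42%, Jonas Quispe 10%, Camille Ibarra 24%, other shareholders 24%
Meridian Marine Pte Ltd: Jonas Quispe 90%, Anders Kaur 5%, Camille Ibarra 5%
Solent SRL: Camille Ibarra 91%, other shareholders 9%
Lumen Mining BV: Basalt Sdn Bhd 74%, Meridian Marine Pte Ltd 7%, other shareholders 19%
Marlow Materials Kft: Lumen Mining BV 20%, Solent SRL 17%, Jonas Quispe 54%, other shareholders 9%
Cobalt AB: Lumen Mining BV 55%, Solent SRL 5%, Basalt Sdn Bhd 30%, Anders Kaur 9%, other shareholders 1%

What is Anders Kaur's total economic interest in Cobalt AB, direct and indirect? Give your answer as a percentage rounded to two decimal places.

38.89%

Anders reaches Cobalt along 4 paths.
Via Basalt → Lumen: 42% × 74% × 55% = 17.094%.
Via Meridian → Lumen: 5% × 7% × 55% = 0.1925%.
Via Basalt: 42% × 30% = 12.6%.
Direct stake: 9% = 9%.
Total: 17.094% + 0.1925% + 12.6% + 9% = 38.8865%.
Rounded: 38.89%.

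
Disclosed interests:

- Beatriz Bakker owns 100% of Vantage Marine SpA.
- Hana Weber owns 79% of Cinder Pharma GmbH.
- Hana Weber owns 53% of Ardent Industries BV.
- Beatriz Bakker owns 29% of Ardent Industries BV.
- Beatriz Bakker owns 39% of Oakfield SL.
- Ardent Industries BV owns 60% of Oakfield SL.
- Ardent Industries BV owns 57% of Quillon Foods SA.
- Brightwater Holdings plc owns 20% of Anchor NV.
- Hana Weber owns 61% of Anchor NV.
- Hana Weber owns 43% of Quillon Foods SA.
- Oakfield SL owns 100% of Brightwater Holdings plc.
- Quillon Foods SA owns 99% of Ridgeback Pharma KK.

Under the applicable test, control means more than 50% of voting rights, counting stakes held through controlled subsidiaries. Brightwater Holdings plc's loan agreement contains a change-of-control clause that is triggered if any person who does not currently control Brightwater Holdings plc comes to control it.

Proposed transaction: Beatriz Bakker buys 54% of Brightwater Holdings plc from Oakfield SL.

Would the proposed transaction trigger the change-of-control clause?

Yes

The purchase adds only to Beatriz's holdings (Oakfield's stake shrinks), so Beatriz is the only person who could newly come to control Brightwater.
Beatriz holds 100% of Vantage, so Beatriz controls Vantage.
Neither Beatriz nor any entity Beatriz controls holds any voting interest in Brightwater.
So before the transaction, Beatriz does not control Brightwater.
After the purchase, Beatriz holds 54% of Brightwater directly, and Oakfield's stake falls to 46%.
Beatriz holds 54% of Brightwater, so Beatriz controls Brightwater.
Beatriz did not control Brightwater before and does after, so the clause is triggered.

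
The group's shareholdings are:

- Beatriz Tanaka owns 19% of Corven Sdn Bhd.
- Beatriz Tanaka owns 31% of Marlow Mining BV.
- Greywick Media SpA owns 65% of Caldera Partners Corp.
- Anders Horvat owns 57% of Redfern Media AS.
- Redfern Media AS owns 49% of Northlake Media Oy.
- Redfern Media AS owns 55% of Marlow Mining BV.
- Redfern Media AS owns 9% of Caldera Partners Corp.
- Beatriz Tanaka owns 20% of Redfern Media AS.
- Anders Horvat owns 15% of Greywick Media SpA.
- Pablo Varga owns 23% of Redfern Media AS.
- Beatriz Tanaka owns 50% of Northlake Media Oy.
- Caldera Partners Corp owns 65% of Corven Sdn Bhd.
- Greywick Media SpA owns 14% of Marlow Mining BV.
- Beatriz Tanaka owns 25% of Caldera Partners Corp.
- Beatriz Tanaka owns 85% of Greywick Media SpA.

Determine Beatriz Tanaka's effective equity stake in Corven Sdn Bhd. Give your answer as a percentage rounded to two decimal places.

72.33%

Beatriz reaches Corven along 4 paths.
Direct stake: 19% = 19%.
Via Redfern → Caldera: 20% × 9% × 65% = 1.17%.
Via Greywick → Caldera: 85% × 65% × 65% = 35.9125%.
Via Caldera: 25% × 65% = 16.25%.
Total: 19% + 1.17% + 35.9125% + 16.25% = 72.3325%.
Rounded: 72.33%.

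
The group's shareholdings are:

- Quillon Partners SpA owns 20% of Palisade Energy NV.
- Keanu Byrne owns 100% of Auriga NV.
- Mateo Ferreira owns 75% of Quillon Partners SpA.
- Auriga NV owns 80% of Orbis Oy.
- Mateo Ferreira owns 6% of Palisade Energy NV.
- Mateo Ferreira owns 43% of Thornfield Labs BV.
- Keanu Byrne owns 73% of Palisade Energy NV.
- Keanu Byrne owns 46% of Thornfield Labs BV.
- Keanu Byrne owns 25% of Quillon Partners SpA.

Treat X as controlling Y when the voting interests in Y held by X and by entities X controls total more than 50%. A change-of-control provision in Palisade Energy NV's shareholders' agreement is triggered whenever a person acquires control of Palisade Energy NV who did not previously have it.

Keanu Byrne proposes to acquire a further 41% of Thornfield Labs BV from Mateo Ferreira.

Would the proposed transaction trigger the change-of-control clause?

No

The purchase adds only to Keanu's holdings (Mateo's stake shrinks), so Keanu is the only person who could newly come to control Palisade.
Keanu holds 73% of Palisade, so Keanu controls Palisade.
So Keanu already controls Palisade before the transaction.
After the purchase, Keanu's direct stake in Thornfield rises to 46% + 41% = 87%, and Mateo's stake falls to 2%.
Keanu controlled Palisade already, so this is not a new person acquiring control; every other person's position is unchanged or reduced.
No new person acquires control, so the clause is not triggered.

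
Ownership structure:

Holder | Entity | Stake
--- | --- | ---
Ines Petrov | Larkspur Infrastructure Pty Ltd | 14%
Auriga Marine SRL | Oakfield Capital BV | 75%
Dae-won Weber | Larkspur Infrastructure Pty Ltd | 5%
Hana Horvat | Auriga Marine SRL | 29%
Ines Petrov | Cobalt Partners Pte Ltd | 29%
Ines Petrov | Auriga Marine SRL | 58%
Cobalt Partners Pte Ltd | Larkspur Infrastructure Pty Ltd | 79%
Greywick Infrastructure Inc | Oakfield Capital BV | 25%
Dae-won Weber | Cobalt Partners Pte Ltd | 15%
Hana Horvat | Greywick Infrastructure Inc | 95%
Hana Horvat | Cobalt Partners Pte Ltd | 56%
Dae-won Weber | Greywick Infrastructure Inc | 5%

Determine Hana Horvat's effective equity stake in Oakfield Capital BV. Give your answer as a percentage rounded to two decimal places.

45.50%

Hana reaches Oakfield along 2 paths.
Via Greywick: 95% × 25% = 23.75%.
Via Auriga: 29% × 75% = 21.75%.
Total: 23.75% + 21.75% = 45.5%.
Rounded: 45.50%.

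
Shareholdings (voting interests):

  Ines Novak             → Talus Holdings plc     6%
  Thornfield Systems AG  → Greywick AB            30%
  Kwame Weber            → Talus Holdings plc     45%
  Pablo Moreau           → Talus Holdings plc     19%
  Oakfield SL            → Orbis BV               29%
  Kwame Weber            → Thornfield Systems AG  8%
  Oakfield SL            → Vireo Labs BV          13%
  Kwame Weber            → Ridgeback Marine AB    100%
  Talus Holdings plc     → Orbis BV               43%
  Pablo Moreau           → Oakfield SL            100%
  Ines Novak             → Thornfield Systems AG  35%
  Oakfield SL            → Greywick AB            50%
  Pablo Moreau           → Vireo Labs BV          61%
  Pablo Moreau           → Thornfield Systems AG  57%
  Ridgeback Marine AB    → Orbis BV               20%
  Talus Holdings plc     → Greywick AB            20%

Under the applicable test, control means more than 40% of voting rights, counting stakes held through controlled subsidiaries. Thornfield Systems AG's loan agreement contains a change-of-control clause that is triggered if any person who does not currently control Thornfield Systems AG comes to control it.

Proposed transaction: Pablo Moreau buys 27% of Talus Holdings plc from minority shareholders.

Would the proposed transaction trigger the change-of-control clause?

The purchase changes only Pablo's holdings, so Pablo is the only person who could newly come to control Thornfield.
Pablo holds 57% of Thornfield, so Pablo controls Thornfield.
So Pablo already controls Thornfield before the transaction.
After the purchase, Pablo's direct stake in Talus rises to 19% + 27% = 46%.
Pablo controlled Thornfield already, so this is not a new person acquiring control; every other person's position is unchanged or reduced.
No new person acquires control, so the clause is not triggered.

No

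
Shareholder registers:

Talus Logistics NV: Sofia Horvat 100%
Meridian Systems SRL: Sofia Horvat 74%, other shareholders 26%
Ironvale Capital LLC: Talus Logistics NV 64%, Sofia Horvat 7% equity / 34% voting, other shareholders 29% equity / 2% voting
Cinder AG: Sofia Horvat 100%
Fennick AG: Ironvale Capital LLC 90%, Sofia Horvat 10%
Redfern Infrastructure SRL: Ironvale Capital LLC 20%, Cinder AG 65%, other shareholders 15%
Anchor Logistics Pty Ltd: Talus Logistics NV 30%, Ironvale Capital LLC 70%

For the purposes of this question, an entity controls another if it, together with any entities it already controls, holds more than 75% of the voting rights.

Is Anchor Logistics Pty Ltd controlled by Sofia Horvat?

Yes

Sofia holds 100% of Talus, so Sofia controls Talus.
Talus and Sofia together hold 64% + 34% = 98% of Ironvale, so Sofia controls Ironvale.
Talus and Ironvale together hold 30% + 70% = 100% of Anchor, so Sofia controls Anchor.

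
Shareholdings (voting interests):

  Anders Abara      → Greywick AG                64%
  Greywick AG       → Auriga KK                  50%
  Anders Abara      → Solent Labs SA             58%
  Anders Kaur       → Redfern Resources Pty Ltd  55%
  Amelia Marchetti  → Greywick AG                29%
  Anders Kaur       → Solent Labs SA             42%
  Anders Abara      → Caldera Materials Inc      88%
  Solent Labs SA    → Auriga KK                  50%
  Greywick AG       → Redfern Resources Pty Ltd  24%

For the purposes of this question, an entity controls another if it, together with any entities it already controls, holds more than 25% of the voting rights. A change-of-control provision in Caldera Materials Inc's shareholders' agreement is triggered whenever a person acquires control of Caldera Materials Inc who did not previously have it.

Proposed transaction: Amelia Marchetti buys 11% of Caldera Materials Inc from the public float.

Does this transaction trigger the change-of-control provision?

The purchase changes only Amelia's holdings, so Amelia is the only person who could newly come to control Caldera.
Amelia holds 29% of Greywick, so Amelia controls Greywick.
Greywick holds 50% of Auriga, so Amelia controls Auriga.
Neither Amelia nor any entity Amelia controls holds any voting interest in Caldera.
So before the transaction, Amelia does not control Caldera.
After the purchase, Amelia holds 11% of Caldera directly.
After the transaction, Amelia's side holds 11% of Caldera, not > 25%, so Amelia still does not control Caldera.
No new person acquires control, so the clause is not triggered.

No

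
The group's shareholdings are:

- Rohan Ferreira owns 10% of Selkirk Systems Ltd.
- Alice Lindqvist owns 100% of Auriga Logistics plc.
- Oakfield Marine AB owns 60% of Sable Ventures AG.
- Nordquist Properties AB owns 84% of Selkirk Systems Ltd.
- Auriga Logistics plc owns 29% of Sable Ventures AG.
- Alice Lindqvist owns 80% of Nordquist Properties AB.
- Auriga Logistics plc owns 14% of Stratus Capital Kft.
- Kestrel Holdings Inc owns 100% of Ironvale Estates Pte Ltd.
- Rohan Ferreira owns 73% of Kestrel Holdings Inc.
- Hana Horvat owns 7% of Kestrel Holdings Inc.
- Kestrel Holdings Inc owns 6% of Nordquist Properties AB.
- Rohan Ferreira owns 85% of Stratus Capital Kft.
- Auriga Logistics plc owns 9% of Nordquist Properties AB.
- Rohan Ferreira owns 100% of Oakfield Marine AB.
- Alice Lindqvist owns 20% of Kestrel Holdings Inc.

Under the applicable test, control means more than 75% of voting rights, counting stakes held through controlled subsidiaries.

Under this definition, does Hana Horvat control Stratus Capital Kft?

No

Hana's largest direct stake is 7% in Kestrel, which does not meet the threshold, so Hana controls no company.
Neither Hana nor any entity Hana controls holds any voting interest in Stratus.
So Hana does not control Stratus.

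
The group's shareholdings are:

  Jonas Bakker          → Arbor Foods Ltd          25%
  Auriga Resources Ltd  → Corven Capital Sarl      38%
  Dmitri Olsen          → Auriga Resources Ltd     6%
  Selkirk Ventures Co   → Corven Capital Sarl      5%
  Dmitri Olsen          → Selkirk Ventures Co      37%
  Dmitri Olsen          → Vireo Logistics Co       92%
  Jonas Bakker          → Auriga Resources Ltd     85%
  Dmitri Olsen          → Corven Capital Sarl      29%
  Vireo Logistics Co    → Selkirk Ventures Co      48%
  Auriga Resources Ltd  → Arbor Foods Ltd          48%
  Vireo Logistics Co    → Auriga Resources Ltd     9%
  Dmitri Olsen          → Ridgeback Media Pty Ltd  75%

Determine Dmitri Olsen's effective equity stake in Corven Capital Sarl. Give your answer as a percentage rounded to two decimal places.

38.48%

Dmitri reaches Corven along 5 paths.
Via Selkirk: 37% × 5% = 1.85%.
Via Vireo → Selkirk: 92% × 48% × 5% = 2.208%.
Via Vireo → Auriga: 92% × 9% × 38% = 3.1464%.
Via Auriga: 6% × 38% = 2.28%.
Direct stake: 29% = 29%.
Total: 1.85% + 2.208% + 3.1464% + 2.28% + 29% = 38.4844%.
Rounded: 38.48%.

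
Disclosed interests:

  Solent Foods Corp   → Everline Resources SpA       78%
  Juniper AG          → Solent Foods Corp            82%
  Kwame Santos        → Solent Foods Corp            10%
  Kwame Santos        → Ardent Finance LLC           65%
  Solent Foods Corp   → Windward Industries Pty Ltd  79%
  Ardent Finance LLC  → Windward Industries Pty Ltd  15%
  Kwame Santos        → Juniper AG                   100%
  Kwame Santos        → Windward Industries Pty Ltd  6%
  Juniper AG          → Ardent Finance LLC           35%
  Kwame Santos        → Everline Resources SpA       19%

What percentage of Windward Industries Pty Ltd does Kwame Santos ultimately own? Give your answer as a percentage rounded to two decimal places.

Kwame reaches Windward along 5 paths.
Via Juniper → Solent: 100% × 82% × 79% = 64.78%.
Via Solent: 10% × 79% = 7.9%.
Via Juniper → Ardent: 100% × 35% × 15% = 5.25%.
Via Ardent: 65% × 15% = 9.75%.
Direct stake: 6% = 6%.
Total: 64.78% + 7.9% + 5.25% + 9.75% + 6% = 93.68%.

93.68%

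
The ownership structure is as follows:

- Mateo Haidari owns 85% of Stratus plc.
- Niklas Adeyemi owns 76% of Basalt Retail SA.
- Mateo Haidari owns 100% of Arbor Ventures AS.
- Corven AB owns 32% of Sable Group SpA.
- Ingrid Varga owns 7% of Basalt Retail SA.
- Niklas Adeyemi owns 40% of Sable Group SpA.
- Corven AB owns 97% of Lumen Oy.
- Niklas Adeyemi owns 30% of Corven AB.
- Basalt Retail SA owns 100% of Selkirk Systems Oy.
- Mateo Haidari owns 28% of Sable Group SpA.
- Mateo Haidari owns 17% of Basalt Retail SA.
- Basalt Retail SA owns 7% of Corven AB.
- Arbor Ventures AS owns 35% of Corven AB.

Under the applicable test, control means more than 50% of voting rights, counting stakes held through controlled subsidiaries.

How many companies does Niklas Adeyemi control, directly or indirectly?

2

Niklas holds 76% of Basalt, so Niklas controls Basalt.
Basalt holds 100% of Selkirk, so Niklas controls Selkirk.
No other company's threshold is met.
Niklas controls 2 companies.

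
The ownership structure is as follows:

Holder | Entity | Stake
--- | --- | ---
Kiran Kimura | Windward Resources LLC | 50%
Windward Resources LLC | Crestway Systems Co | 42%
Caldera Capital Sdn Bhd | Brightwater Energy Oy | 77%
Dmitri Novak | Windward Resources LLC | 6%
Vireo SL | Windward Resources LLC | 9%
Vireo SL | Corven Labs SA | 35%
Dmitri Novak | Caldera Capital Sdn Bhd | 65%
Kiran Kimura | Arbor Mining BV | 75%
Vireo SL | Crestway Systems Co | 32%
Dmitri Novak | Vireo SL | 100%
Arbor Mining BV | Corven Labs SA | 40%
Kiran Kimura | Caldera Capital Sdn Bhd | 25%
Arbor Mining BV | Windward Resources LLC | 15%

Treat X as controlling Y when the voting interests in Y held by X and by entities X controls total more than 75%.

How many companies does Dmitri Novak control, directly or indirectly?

Dmitri holds 100% of Vireo, so Dmitri controls Vireo.
No other company's threshold is met.
Dmitri controls 1 company.

1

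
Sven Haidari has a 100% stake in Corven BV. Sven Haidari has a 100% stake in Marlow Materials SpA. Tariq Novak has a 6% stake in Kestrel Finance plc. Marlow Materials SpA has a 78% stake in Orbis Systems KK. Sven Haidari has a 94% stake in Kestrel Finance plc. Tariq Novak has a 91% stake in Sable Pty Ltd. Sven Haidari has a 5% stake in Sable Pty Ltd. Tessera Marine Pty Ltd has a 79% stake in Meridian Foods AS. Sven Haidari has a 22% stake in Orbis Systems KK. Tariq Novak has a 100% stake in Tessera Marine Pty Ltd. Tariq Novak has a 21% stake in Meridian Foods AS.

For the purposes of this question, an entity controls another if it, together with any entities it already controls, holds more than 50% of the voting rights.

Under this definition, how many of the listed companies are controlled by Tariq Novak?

Tariq holds 91% of Sable, so Tariq controls Sable.
Tariq holds 100% of Tessera, so Tariq controls Tessera.
Tessera and Tariq together hold 79% + 21% = 100% of Meridian, so Tariq controls Meridian.
No other company's threshold is met.
Tariq controls 3 companies.

3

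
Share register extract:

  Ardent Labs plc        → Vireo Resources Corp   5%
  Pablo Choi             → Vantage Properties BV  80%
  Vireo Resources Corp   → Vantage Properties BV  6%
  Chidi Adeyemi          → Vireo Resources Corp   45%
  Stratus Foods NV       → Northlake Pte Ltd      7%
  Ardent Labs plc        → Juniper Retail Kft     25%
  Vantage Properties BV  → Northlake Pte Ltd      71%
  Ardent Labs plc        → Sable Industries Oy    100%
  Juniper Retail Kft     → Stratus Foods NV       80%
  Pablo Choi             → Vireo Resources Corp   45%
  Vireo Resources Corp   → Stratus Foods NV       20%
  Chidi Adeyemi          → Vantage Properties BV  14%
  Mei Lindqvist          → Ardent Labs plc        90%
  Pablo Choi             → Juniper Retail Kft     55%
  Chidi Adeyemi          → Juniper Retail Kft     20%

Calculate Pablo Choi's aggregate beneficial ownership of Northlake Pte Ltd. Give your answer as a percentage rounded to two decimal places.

Pablo reaches Northlake along 4 paths.
Via Juniper → Stratus: 55% × 80% × 7% = 3.08%.
Via Vireo → Stratus: 45% × 20% × 7% = 0.63%.
Via Vantage: 80% × 71% = 56.8%.
Via Vireo → Vantage: 45% × 6% × 71% = 1.917%.
Total: 3.08% + 0.63% + 56.8% + 1.917% = 62.427%.
Rounded: 62.43%.

62.43%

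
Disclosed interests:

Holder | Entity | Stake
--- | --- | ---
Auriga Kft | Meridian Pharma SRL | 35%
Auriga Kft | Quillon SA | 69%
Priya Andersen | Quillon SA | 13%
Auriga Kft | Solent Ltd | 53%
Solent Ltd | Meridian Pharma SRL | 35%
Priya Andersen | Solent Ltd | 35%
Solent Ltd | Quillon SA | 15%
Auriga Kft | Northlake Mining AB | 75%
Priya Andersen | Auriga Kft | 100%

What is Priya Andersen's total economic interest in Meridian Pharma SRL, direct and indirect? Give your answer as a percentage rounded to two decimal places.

Priya reaches Meridian along 3 paths.
Via Auriga: 100% × 35% = 35%.
Via Auriga → Solent: 100% × 53% × 35% = 18.55%.
Via Solent: 35% × 35% = 12.25%.
Total: 35% + 18.55% + 12.25% = 65.8%.
Rounded: 65.80%.

65.80%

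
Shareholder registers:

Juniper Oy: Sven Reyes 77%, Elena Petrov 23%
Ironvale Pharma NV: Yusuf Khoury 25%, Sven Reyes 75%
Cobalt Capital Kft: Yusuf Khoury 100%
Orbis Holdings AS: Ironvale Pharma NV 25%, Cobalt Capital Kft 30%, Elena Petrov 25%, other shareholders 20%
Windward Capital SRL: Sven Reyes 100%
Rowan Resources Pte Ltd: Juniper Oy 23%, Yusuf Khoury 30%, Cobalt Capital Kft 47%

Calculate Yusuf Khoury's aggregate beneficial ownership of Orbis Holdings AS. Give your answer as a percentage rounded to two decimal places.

36.25%

Yusuf reaches Orbis along 2 paths.
Via Ironvale: 25% × 25% = 6.25%.
Via Cobalt: 100% × 30% = 30%.
Total: 6.25% + 30% = 36.25%.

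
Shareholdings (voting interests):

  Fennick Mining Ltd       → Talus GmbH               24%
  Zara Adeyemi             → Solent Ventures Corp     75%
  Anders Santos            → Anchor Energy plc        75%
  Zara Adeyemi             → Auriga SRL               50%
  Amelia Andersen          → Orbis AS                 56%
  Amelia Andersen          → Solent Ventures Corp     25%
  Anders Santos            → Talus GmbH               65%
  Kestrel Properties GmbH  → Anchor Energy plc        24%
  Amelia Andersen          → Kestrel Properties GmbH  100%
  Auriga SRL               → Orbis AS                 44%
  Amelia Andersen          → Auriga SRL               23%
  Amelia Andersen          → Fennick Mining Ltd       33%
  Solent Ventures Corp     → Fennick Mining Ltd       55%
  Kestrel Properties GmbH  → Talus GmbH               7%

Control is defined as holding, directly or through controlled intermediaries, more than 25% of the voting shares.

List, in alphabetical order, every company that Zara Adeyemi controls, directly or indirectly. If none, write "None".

Zara holds 75% of Solent, so Zara controls Solent.
Zara holds 50% of Auriga, so Zara controls Auriga.
Solent holds 55% of Fennick, so Zara controls Fennick.
Auriga holds 44% of Orbis, so Zara controls Orbis.
No other company's threshold is met.

Auriga SRL, Fennick Mining Ltd, Orbis AS, Solent Ventures Corp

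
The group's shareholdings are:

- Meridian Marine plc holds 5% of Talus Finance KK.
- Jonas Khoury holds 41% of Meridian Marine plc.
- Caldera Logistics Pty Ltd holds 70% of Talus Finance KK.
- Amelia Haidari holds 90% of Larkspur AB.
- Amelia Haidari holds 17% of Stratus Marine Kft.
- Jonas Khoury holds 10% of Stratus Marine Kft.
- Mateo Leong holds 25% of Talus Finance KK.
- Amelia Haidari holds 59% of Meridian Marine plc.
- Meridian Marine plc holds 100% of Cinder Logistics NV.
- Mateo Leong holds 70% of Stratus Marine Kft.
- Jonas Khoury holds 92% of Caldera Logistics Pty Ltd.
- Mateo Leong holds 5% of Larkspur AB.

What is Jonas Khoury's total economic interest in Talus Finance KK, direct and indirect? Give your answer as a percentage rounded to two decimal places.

66.45%

Jonas reaches Talus along 2 paths.
Via Caldera: 92% × 70% = 64.4%.
Via Meridian: 41% × 5% = 2.05%.
Total: 64.4% + 2.05% = 66.45%.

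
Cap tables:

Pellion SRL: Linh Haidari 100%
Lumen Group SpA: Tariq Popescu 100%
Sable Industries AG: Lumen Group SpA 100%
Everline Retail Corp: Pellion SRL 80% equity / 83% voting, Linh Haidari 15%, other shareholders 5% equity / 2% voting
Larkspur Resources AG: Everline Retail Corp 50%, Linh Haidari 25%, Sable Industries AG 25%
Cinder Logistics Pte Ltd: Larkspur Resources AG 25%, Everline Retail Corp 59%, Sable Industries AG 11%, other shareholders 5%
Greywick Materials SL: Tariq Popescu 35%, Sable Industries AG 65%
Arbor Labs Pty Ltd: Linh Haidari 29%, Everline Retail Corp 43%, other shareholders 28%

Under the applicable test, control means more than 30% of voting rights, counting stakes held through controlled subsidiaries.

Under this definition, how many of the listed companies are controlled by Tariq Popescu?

3

Tariq holds 100% of Lumen, so Tariq controls Lumen.
Lumen holds 100% of Sable, so Tariq controls Sable.
Tariq and Sable together hold 35% + 65% = 100% of Greywick, so Tariq controls Greywick.
No other company's threshold is met.
Tariq controls 3 companies.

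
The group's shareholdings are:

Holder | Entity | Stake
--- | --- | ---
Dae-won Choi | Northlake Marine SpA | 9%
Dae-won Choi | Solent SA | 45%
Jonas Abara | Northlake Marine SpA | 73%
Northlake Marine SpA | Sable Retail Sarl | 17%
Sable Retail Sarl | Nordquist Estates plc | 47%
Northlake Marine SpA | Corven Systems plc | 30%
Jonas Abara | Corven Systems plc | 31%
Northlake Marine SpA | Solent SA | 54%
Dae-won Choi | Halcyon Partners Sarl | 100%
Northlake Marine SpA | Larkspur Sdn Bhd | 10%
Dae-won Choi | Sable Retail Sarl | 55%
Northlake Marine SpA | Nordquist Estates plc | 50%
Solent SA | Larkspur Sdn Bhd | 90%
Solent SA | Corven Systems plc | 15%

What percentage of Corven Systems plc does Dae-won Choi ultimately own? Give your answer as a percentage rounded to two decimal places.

10.18%

Dae-won reaches Corven along 3 paths.
Via Northlake: 9% × 30% = 2.7%.
Via Northlake → Solent: 9% × 54% × 15% = 0.729%.
Via Solent: 45% × 15% = 6.75%.
Total: 2.7% + 0.729% + 6.75% = 10.179%.
Rounded: 10.18%.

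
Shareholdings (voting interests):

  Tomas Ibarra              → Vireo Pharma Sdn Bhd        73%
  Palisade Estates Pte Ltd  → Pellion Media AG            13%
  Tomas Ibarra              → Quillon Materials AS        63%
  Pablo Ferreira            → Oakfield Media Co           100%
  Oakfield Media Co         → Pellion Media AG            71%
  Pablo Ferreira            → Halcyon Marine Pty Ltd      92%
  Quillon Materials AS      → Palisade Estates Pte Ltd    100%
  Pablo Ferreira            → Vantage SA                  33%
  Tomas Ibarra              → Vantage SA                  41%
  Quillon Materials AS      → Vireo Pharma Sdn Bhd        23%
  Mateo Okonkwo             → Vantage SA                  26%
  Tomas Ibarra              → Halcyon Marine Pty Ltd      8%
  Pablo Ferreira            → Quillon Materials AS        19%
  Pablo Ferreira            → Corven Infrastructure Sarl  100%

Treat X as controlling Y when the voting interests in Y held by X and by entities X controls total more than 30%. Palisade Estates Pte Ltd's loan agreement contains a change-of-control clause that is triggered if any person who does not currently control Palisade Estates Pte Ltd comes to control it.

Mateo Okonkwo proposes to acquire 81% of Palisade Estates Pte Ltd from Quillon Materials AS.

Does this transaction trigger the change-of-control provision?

The purchase adds only to Mateo's holdings (Quillon's stake shrinks), so Mateo is the only person who could newly come to control Palisade.
Mateo's largest direct stake is 26% in Vantage, which does not meet the threshold, so Mateo controls no company.
Neither Mateo nor any entity Mateo controls holds any voting interest in Palisade.
So before the transaction, Mateo does not control Palisade.
After the purchase, Mateo holds 81% of Palisade directly, and Quillon's stake falls to 19%.
Mateo holds 81% of Palisade, so Mateo controls Palisade.
Mateo did not control Palisade before and does after, so the clause is triggered.

Yes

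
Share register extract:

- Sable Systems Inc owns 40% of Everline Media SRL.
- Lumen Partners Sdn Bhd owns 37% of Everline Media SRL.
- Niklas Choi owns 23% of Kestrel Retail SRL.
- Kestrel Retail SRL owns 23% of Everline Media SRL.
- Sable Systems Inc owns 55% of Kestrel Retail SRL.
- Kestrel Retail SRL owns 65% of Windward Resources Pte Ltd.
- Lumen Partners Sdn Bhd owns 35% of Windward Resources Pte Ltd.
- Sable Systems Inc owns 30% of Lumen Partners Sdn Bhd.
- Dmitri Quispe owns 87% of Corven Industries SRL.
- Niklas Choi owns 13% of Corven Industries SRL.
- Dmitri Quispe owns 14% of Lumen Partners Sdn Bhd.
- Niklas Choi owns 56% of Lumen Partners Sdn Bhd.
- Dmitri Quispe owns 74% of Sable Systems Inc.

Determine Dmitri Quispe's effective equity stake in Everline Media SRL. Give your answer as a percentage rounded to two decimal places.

52.36%

Dmitri reaches Everline along 4 paths.
Via Sable → Kestrel: 74% × 55% × 23% = 9.361%.
Via Sable: 74% × 40% = 29.6%.
Via Lumen: 14% × 37% = 5.18%.
Via Sable → Lumen: 74% × 30% × 37% = 8.214%.
Total: 9.361% + 29.6% + 5.18% + 8.214% = 52.355%.
Rounded: 52.36%.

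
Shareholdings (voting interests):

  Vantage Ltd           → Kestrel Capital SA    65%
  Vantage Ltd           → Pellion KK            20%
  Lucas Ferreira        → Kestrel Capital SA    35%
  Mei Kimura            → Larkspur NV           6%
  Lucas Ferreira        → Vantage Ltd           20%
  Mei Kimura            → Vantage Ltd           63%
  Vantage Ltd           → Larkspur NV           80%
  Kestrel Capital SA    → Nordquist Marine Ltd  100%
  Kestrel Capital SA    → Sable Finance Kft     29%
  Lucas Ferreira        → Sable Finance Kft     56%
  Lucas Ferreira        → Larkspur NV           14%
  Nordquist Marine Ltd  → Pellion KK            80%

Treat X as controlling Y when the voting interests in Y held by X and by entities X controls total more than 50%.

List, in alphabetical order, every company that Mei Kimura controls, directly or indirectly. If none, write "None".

Kestrel Capital SA, Larkspur NV, Nordquist Marine Ltd, Pellion KK, Vantage Ltd

Mei holds 63% of Vantage, so Mei controls Vantage.
Vantage and Mei together hold 80% + 6% = 86% of Larkspur, so Mei controls Larkspur.
Vantage holds 65% of Kestrel, so Mei controls Kestrel.
Kestrel holds 100% of Nordquist, so Mei controls Nordquist.
Vantage and Nordquist together hold 20% + 80% = 100% of Pellion, so Mei controls Pellion.
No other company's threshold is met.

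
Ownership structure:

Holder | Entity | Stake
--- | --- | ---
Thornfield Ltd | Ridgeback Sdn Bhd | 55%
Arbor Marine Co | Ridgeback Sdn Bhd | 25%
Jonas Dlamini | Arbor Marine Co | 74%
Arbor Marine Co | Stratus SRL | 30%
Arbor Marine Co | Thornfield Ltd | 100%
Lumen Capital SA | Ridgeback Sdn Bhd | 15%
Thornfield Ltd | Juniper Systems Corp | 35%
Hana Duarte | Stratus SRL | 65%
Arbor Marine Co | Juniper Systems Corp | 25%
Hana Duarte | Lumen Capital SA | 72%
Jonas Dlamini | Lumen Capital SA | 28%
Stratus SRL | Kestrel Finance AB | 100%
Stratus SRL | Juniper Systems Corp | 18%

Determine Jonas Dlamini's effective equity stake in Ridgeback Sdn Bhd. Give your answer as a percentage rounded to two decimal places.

Jonas reaches Ridgeback along 3 paths.
Via Lumen: 28% × 15% = 4.2%.
Via Arbor: 74% × 25% = 18.5%.
Via Arbor → Thornfield: 74% × 100% × 55% = 40.7%.
Total: 4.2% + 18.5% + 40.7% = 63.4%.
Rounded: 63.40%.

63.40%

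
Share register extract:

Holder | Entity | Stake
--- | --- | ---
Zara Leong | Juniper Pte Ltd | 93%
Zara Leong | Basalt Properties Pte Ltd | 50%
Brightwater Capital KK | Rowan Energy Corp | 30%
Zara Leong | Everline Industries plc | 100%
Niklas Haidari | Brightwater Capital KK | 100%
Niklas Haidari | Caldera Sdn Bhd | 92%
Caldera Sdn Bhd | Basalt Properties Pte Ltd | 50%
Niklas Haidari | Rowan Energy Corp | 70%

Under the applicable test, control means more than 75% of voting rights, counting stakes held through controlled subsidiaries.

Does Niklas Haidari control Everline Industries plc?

Niklas holds 92% of Caldera, so Niklas controls Caldera.
Niklas holds 100% of Brightwater, so Niklas controls Brightwater.
Niklas and Brightwater together hold 70% + 30% = 100% of Rowan, so Niklas controls Rowan.
Neither Niklas nor any entity Niklas controls holds any voting interest in Everline.
So Niklas does not control Everline.

No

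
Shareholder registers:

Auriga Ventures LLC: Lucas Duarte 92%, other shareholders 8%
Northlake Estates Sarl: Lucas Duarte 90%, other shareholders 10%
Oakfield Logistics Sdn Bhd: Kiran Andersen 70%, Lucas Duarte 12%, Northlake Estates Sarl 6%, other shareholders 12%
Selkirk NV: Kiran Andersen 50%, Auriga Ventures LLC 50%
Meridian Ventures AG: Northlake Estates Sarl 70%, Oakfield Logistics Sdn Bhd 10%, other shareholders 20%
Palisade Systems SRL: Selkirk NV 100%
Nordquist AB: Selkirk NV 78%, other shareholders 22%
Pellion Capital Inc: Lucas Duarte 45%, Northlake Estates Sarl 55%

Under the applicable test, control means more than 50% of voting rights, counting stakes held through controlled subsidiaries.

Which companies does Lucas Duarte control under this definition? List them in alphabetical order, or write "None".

Auriga Ventures LLC, Meridian Ventures AG, Northlake Estates Sarl, Pellion Capital Inc

Lucas holds 92% of Auriga, so Lucas controls Auriga.
Lucas holds 90% of Northlake, so Lucas controls Northlake.
Northlake holds 70% of Meridian, so Lucas controls Meridian.
Lucas and Northlake together hold 45% + 55% = 100% of Pellion, so Lucas controls Pellion.
No other company's threshold is met.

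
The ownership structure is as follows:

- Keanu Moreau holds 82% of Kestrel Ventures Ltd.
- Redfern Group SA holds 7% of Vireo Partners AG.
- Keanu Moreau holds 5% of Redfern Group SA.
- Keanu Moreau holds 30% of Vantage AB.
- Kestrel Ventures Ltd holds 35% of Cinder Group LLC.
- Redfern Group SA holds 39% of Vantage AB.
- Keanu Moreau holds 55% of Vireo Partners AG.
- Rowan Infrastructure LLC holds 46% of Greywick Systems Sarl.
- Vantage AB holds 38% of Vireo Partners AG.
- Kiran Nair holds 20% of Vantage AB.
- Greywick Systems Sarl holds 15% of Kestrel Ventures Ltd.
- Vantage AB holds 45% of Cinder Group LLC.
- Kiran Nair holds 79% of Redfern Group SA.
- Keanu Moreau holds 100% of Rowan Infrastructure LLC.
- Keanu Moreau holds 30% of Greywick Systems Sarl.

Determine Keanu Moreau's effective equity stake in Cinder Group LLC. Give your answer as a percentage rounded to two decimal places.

47.07%

Keanu reaches Cinder along 5 paths.
Via Redfern → Vantage: 5% × 39% × 45% = 0.8775%.
Via Vantage: 30% × 45% = 13.5%.
Via Kestrel: 82% × 35% = 28.7%.
Via Rowan → Greywick → Kestrel: 100% × 46% × 15% × 35% = 2.415%.
Via Greywick → Kestrel: 30% × 15% × 35% = 1.575%.
Total: 0.8775% + 13.5% + 28.7% + 2.415% + 1.575% = 47.0675%.
Rounded: 47.07%.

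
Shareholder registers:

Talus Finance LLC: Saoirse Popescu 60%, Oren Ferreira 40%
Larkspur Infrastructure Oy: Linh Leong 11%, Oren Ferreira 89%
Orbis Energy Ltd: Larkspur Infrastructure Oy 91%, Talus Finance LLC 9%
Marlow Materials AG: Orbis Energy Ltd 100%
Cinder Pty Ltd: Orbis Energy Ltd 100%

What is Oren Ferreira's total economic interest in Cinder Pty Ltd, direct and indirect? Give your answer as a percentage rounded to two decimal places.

84.59%

Oren reaches Cinder along 2 paths.
Via Larkspur → Orbis: 89% × 91% × 100% = 80.99%.
Via Talus → Orbis: 40% × 9% × 100% = 3.6%.
Total: 80.99% + 3.6% = 84.59%.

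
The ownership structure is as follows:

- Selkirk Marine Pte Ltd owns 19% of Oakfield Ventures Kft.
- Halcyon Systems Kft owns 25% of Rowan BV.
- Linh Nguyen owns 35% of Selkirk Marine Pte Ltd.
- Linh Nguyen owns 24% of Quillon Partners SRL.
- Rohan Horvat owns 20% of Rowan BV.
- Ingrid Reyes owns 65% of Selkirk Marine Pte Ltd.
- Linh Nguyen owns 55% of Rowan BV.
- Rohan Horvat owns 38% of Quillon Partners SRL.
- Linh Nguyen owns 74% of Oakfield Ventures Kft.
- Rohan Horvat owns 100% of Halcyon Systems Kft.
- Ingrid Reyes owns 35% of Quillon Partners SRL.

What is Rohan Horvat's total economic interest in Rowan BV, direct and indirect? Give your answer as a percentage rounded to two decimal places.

45.00%

Rohan reaches Rowan along 2 paths.
Via Halcyon: 100% × 25% = 25%.
Direct stake: 20% = 20%.
Total: 25% + 20% = 45%.
Rounded: 45.00%.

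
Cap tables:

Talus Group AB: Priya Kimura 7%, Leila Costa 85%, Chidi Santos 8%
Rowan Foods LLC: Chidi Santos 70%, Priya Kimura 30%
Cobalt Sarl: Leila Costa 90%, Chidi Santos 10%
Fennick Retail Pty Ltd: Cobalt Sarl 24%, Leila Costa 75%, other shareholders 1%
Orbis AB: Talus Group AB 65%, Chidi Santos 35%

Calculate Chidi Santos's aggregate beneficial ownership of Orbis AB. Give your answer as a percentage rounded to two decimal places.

40.20%

Chidi reaches Orbis along 2 paths.
Via Talus: 8% × 65% = 5.2%.
Direct stake: 35% = 35%.
Total: 5.2% + 35% = 40.2%.
Rounded: 40.20%.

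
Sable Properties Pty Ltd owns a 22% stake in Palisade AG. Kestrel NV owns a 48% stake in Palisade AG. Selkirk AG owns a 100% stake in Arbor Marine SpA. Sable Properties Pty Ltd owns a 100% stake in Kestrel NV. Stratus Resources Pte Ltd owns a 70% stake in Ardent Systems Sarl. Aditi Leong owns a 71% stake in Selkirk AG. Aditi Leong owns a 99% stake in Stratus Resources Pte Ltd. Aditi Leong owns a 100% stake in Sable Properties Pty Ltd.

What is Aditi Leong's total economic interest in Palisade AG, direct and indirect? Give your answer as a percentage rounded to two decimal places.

Aditi reaches Palisade along 2 paths.
Via Sable: 100% × 22% = 22%.
Via Sable → Kestrel: 100% × 100% × 48% = 48%.
Total: 22% + 48% = 70%.
Rounded: 70.00%.

70.00%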